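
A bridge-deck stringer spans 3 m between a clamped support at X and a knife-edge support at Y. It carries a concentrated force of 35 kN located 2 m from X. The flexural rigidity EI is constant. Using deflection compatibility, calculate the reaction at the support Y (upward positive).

R_Y = 18.15 kN

Remove the prop at Y; the released (primary) structure is a cantilever built in at X.
Free-end deflection of the primary structure under the applied loading (downward +):
  point load 35 at a = 2: Pa²(3L − a)/(6EI) = 163.3/EI
Flexibility coefficient — unit upward force at Y: δ_{YY} = L³/(3EI) = 9/EI.
Compatibility at Y: δ_0 − R_Y·δ_{YY} = 0, so R_Y = 163.3/9 = 18.15 kN.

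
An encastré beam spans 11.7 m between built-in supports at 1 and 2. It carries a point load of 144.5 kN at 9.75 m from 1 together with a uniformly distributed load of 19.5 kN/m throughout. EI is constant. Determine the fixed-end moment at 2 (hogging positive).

Take the two fixed-end moments M_1, M_2 as redundants; the released structure is the simple span 12.
Simple-span end rotations at 1 and 2 under the given loads:
  at 1: point load 144.5 at a = 9.75: Pab(L + b)/(6LEI) = 534.2/EI
  at 2: point load 144.5 at a = 9.75: Pab(L + a)/(6LEI) = 839.5/EI
  at 1: UDL 19.5: wL³/(24EI) = 1301/EI
  at 2: UDL 19.5: wL³/(24EI) = 1301/EI
  θ_10 = 1836/EI,  θ_20 = 2141/EI
Flexibility coefficients: a unit moment at one end gives L/(3EI) there and L/(6EI) at the far end, so f₁₁ = f₂₂ = 3.9/EI and f₁₂ = f₂₁ = 1.95/EI.
Compatibility — zero rotation at each built-in end:
  3.9 M_1 + 1.95 M_2 = 1836
  1.95 M_1 + 3.9 M_2 = 2141
Solving the pair gives M_1 = 261.6 kN·m and M_2 = 418.1 kN·m (hogging).

M_2 = 418.1 kN·m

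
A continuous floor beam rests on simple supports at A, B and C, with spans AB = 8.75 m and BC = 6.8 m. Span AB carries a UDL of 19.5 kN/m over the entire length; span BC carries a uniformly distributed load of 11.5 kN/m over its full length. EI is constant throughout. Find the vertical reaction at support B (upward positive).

Release continuity at B by inserting a hinge; the redundant is the internal moment M_B. The primary structure is two simply-supported spans AB and BC.
Discontinuity in slope at B on the released structure — sum the simple-span end rotations:
  span AB: UDL 19.5: wL³/(24EI) = 544.3/EI
  span BC: UDL 11.5: wL³/(24EI) = 150.7/EI
  relative rotation θ_0 = (544.3 + 150.7)/EI = 695/EI
A unit hogging moment at B produces rotation L₁/(3EI) + L₂/(3EI) = 5.183/EI.
Slope continuity at B: θ_0 = M_B·5.183/EI, so M_B = 695/5.183 = 134.1 kN·m (hogging).
Span AB, ΣM about A with M_B applied at B: R_B^{AB}·8.75 = 746.5 + 134.1, so R_B^{AB} = 100.6 kN and R_A = 170.6 − 100.6 = 69.99 kN.
Span BC, ΣM about C: R_B^{BC}·6.8 = 265.9 + 134.1, so R_B^{BC} = 58.82 kN and R_C = 78.2 − 58.82 = 19.38 kN.
R_B = 100.6 + 58.82 = 159.5 kN.

R_B = 159.5 kN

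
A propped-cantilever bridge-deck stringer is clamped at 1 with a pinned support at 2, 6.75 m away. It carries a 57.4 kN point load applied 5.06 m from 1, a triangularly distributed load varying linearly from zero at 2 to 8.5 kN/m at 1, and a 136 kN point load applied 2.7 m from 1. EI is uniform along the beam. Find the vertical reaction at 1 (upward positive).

R_1 = 151.8 kN

Choose R_2 as the redundant. The primary structure is the cantilever fixed at 1.
Deflection at 2 on the released cantilever, summing each load's contribution:
  point load 57.4 at a = 5.06: Pa²(3L − a)/(6EI) = 3721/EI
  triangular load, peak 8.5 at the fixed end: w₀L⁴/(30EI) = 588.2/EI
  point load 136 at a = 2.7: Pa²(3L − a)/(6EI) = 2900/EI
  δ_0 = 7209/EI
Tip deflection under a unit load at 2: L³/(3EI) = 102.5/EI.
The prop prevents deflection at 2: R_2 = δ_0/δ_{22} = 7209/102.5 = 70.32 kN.
Vertical equilibrium: R_1 = ΣP − R_2 = 222.1 − 70.32 = 151.8 kN.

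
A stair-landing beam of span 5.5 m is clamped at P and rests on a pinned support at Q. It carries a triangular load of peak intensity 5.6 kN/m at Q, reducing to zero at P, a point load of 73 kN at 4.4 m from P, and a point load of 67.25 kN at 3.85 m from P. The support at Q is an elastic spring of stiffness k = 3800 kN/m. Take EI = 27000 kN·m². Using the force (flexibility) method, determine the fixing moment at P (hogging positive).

Take the reaction at Q as the redundant and release it; the primary structure is a cantilever fixed at P.
Free-end deflection of the primary structure under the applied loading (downward +):
  triangular load, peak 5.6 at the free end: 11w₀L⁴/(120EI) = 469.7/EI
  point load 73 at a = 4.4: Pa²(3L − a)/(6EI) = 2850/EI
  point load 67.25 at a = 3.85: Pa²(3L − a)/(6EI) = 2102/EI
  δ_0 = 5421/EI
Flexibility coefficient — unit upward force at Q: δ_{QQ} = L³/(3EI) = 55.46/EI.
With EI = 27000 kN·m²: δ_0 = 0.20079 m and δ_{QQ} = 0.002054 m/kN.
Compatibility — the spring shortens by R_Q/k under the reaction it provides: δ_0 − R_Q·δ_{QQ} = R_Q/k. With 1/k = 0.000263 m/kN, R_Q = δ_0 / (δ_{QQ} + 1/k) = 0.20079 / (0.002054 + 0.000263) = 86.66 kN.
Moment equilibrium about P: M_P = Σ(load moments about P) − R_Q·L = 636.6 − 86.66×5.5 = 160 kN·m.

M_P = 160 kN·m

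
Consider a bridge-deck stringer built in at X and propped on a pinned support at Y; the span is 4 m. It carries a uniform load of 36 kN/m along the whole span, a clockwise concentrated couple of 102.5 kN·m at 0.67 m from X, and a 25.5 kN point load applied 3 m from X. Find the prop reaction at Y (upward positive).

Choose R_Y as the redundant. The primary structure is the cantilever fixed at X.
Downward deflection at the released point Y due to the loads:
  UDL 36: wL⁴/(8EI) = 1152/EI
  clockwise couple 102.5 at a = 0.67: M₀a(2L − a)/(2EI) = 251.7/EI
  point load 25.5 at a = 3: Pa²(3L − a)/(6EI) = 344.2/EI
  δ_0 = 1748/EI
Flexibility coefficient — unit upward force at Y: δ_{YY} = L³/(3EI) = 21.33/EI.
Compatibility at Y: δ_0 − R_Y·δ_{YY} = 0, so R_Y = 1748/21.33 = 81.93 kN.

R_Y = 81.93 kN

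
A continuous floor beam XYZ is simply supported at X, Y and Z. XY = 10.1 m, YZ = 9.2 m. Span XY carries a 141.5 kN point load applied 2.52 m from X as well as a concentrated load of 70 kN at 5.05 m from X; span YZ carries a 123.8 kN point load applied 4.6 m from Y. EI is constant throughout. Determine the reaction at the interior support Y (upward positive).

R_Y = 185.9 kN

Take M_Y as the redundant. Released structure: two simple spans XY and YZ with a hinge at Y.
End slopes at the hinge Y, treating each span as simply supported:
  span XY: point load 141.5 at a = 2.52: Pab(L + a)/(6LEI) = 562.9/EI
  span XY: point load 70 at a = 5.05: Pab(L + a)/(6LEI) = 446.3/EI
  span YZ: point load 123.8 at a = 4.6: Pab(L + b)/(6LEI) = 654.9/EI
  relative rotation θ_0 = (1009 + 654.9)/EI = 1664/EI
A unit hogging moment at Y produces rotation L₁/(3EI) + L₂/(3EI) = 6.433/EI.
Slope continuity at Y: θ_0 = M_Y·6.433/EI, so M_Y = 1664/6.433 = 258.7 kN·m (hogging).
Span XY, ΣM about X with M_Y applied at Y: R_Y^{XY}·10.1 = 710.1 + 258.7, so R_Y^{XY} = 95.92 kN and R_X = 211.5 − 95.92 = 115.6 kN.
Span YZ, ΣM about Z: R_Y^{YZ}·9.2 = 569.5 + 258.7, so R_Y^{YZ} = 90.02 kN and R_Z = 123.8 − 90.02 = 33.78 kN.
R_Y = 95.92 + 90.02 = 185.9 kN.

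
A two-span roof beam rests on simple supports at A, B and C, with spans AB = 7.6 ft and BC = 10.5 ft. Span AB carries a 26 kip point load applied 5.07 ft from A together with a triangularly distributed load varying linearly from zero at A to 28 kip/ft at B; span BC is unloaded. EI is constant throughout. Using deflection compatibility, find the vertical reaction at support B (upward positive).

Take M_B as the redundant. Released structure: two simple spans AB and BC with a hinge at B.
Rotations at B on the released spans (each span's end-slope, ×1/EI):
  span AB: point load 26 at a = 5.07: Pab(L + a)/(6LEI) = 92.66/EI
  span AB: triangular load, peak 28: w₀L³/(45EI) = 273.1/EI
  relative rotation θ_0 = (365.8 + 0)/EI = 365.8/EI
A unit hogging moment at B produces rotation L₁/(3EI) + L₂/(3EI) = 6.033/EI.
Compatibility: M_B·(L₁+L₂)/(3EI) = θ_0, giving M_B = 60.63 kip·ft (hogging).
Span AB, ΣM about A with M_B applied at B: R_B^{AB}·7.6 = 670.9 + 60.63, so R_B^{AB} = 96.26 kip and R_A = 132.4 − 96.26 = 36.14 kip.
Span BC, ΣM about C: R_B^{BC}·10.5 = 0 + 60.63, so R_B^{BC} = 5.774 kip and R_C = 0 − 5.774 = -5.774 kip.
R_B = 96.26 + 5.774 = 102 kip.

R_B = 102 kip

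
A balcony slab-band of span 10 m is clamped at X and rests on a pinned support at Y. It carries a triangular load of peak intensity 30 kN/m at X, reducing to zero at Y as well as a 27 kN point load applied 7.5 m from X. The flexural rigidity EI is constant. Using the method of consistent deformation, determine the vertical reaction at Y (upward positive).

Remove the prop at Y; the released (primary) structure is a cantilever built in at X.
Free-end deflection of the primary structure under the applied loading (downward +):
  triangular load, peak 30 at the fixed end: w₀L⁴/(30EI) = 10000/EI
  point load 27 at a = 7.5: Pa²(3L − a)/(6EI) = 5695/EI
  δ_0 = 15695/EI
Tip deflection under a unit load at Y: L³/(3EI) = 333.3/EI.
The prop prevents deflection at Y: R_Y = δ_0/δ_{YY} = 15695/333.3 = 47.09 kN.

R_Y = 47.09 kN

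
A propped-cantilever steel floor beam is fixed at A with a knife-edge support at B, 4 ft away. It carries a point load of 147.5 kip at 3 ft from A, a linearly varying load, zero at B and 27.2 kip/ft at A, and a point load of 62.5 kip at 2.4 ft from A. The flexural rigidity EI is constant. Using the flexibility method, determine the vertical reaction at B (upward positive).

Choose R_B as the redundant. The primary structure is the cantilever fixed at A.
Downward deflection at the released point B due to the loads:
  point load 147.5 at a = 3: Pa²(3L − a)/(6EI) = 1991/EI
  triangular load, peak 27.2 at the fixed end: w₀L⁴/(30EI) = 232.1/EI
  point load 62.5 at a = 2.4: Pa²(3L − a)/(6EI) = 576/EI
  δ_0 = 2799/EI
Tip deflection under a unit load at B: L³/(3EI) = 21.33/EI.
Compatibility at B: δ_0 − R_B·δ_{BB} = 0, so R_B = 2799/21.33 = 131.2 kip.

R_B = 131.2 kip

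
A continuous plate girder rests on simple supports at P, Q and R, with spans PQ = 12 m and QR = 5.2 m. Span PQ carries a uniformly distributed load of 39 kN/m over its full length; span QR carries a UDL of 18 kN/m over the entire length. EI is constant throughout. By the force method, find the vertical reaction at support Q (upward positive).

R_Q = 420.9 kN

Release continuity at Q by inserting a hinge; the redundant is the internal moment M_Q. The primary structure is two simply-supported spans PQ and QR.
Discontinuity in slope at Q on the released structure — sum the simple-span end rotations:
  span PQ: UDL 39: wL³/(24EI) = 2808/EI
  span QR: UDL 18: wL³/(24EI) = 105.5/EI
  relative rotation θ_0 = (2808 + 105.5)/EI = 2913/EI
A unit hogging moment at Q produces rotation L₁/(3EI) + L₂/(3EI) = 5.733/EI.
Slope continuity at Q: θ_0 = M_Q·5.733/EI, so M_Q = 2913/5.733 = 508.2 kN·m (hogging).
Span PQ, ΣM about P with M_Q applied at Q: R_Q^{PQ}·12 = 2808 + 508.2, so R_Q^{PQ} = 276.3 kN and R_P = 468 − 276.3 = 191.7 kN.
Span QR, ΣM about R: R_Q^{QR}·5.2 = 243.4 + 508.2, so R_Q^{QR} = 144.5 kN and R_R = 93.6 − 144.5 = -50.92 kN.
R_Q = 276.3 + 144.5 = 420.9 kN.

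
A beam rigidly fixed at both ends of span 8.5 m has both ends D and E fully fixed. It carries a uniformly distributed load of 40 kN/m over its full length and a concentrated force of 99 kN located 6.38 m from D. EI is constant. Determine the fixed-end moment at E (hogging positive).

Release both end moments; the primary structure is a simply-supported span DE with redundants M_D and M_E.
On the primary (simply-supported) span, the end slopes from the loading are:
  at D: UDL 40: wL³/(24EI) = 1024/EI
  at E: UDL 40: wL³/(24EI) = 1024/EI
  at D: point load 99 at a = 6.38: Pab(L + b)/(6LEI) = 278.8/EI
  at E: point load 99 at a = 6.38: Pab(L + a)/(6LEI) = 390.7/EI
  θ_D0 = 1302/EI,  θ_E0 = 1414/EI
Flexibility coefficients: a unit moment at one end gives L/(3EI) there and L/(6EI) at the far end, so f₁₁ = f₂₂ = 2.833/EI and f₁₂ = f₂₁ = 1.417/EI.
Compatibility — zero rotation at each built-in end:
  2.833 M_D + 1.417 M_E = 1302
  1.417 M_D + 2.833 M_E = 1414
Solving the pair gives M_D = 280.1 kN·m and M_E = 359.1 kN·m (hogging).

M_E = 359.1 kN·m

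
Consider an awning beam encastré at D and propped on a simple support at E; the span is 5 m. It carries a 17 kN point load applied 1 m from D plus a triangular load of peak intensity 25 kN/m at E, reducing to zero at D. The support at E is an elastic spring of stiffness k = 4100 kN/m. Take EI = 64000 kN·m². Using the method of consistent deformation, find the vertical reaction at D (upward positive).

R_D = 53.8 kN

Remove the prop at E; the released (primary) structure is a cantilever built in at D.
Downward deflection at the released point E due to the loads:
  point load 17 at a = 1: Pa²(3L − a)/(6EI) = 39.67/EI
  triangular load, peak 25 at the free end: 11w₀L⁴/(120EI) = 1432/EI
  δ_0 = 1472/EI
Tip deflection under a unit load at E: L³/(3EI) = 41.67/EI.
With EI = 64000 kN·m²: δ_0 = 0.022999 m and δ_{EE} = 0.000651 m/kN.
Compatibility — the spring shortens by R_E/k under the reaction it provides: δ_0 − R_E·δ_{EE} = R_E/k. With 1/k = 0.000244 m/kN, R_E = δ_0 / (δ_{EE} + 1/k) = 0.022999 / (0.000651 + 0.000244) = 25.7 kN.
Vertical equilibrium: R_D = ΣP − R_E = 79.5 − 25.7 = 53.8 kN.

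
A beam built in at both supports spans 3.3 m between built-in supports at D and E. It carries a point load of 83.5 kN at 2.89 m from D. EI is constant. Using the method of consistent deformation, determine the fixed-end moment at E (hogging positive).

Take the two fixed-end moments M_D, M_E as redundants; the released structure is the simple span DE.
End rotations of the released simple span under the applied load (×1/EI):
  at D: point load 83.5 at a = 2.89: Pab(L + b)/(6LEI) = 18.54/EI
  at E: point load 83.5 at a = 2.89: Pab(L + a)/(6LEI) = 30.93/EI
  θ_D0 = 18.54/EI,  θ_E0 = 30.93/EI
Flexibility coefficients: a unit moment at one end gives L/(3EI) there and L/(6EI) at the far end, so f₁₁ = f₂₂ = 1.1/EI and f₁₂ = f₂₁ = 0.55/EI.
Compatibility — zero rotation at each built-in end:
  1.1 M_D + 0.55 M_E = 18.54
  0.55 M_D + 1.1 M_E = 30.93
Solving the pair gives M_D = 3.725 kN·m and M_E = 26.26 kN·m (hogging).

M_E = 26.26 kN·m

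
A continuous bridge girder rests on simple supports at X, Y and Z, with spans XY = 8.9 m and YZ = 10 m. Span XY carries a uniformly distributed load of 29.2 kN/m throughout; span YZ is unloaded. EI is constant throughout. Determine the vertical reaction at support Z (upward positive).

R_Z = -13.61 kN

Insert a hinge at Y; M_Y is the redundant, and each span becomes simply supported.
End slopes at the hinge Y, treating each span as simply supported:
  span XY: UDL 29.2: wL³/(24EI) = 857.7/EI
  relative rotation θ_0 = (857.7 + 0)/EI = 857.7/EI
A unit hogging moment at Y produces rotation L₁/(3EI) + L₂/(3EI) = 6.3/EI.
Compatibility: M_Y·(L₁+L₂)/(3EI) = θ_0, giving M_Y = 136.1 kN·m (hogging).
Span YZ, ΣM about Z: R_Y^{YZ}·10 = 0 + 136.1, so R_Y^{YZ} = 13.61 kN and R_Z = 0 − 13.61 = -13.61 kN.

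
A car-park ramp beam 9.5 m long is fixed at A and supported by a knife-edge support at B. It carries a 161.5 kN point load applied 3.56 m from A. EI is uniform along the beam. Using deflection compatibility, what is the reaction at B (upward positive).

R_B = 29.77 kN

Remove the prop at B; the released (primary) structure is a cantilever built in at A.
Downward deflection at the released point B due to the loads:
  point load 161.5 at a = 3.56: Pa²(3L − a)/(6EI) = 8508/EI
Flexibility coefficient — unit upward force at B: δ_{BB} = L³/(3EI) = 285.8/EI.
The prop prevents deflection at B: R_B = δ_0/δ_{BB} = 8508/285.8 = 29.77 kN.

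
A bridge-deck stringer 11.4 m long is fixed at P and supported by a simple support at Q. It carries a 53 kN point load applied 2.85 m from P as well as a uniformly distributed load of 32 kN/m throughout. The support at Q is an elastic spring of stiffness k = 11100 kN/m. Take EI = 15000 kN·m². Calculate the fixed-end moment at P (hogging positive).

Choose R_Q as the redundant. The primary structure is the cantilever fixed at P.
Deflection at Q on the released cantilever, summing each load's contribution:
  point load 53 at a = 2.85: Pa²(3L − a)/(6EI) = 2249/EI
  UDL 32: wL⁴/(8EI) = 67558/EI
  δ_0 = 69808/EI
Tip deflection under a unit load at Q: L³/(3EI) = 493.8/EI.
With EI = 15000 kN·m²: δ_0 = 4.6538 m and δ_{QQ} = 0.032923 m/kN.
Compatibility — the spring shortens by R_Q/k under the reaction it provides: δ_0 − R_Q·δ_{QQ} = R_Q/k. With 1/k = 0.00009 m/kN, R_Q = δ_0 / (δ_{QQ} + 1/k) = 4.6538 / (0.032923 + 0.00009) = 141 kN.
Moment equilibrium about P: M_P = Σ(load moments about P) − R_Q·L = 2230 − 141×11.4 = 623.4 kN·m.

M_P = 623.4 kN·m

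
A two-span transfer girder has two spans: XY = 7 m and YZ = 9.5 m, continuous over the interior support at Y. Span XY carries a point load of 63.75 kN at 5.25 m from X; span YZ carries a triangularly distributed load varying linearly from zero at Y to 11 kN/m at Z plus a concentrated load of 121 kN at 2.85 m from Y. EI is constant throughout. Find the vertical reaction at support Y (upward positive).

Release continuity at Y by inserting a hinge; the redundant is the internal moment M_Y. The primary structure is two simply-supported spans XY and YZ.
Discontinuity in slope at Y on the released structure — sum the simple-span end rotations:
  span XY: point load 63.75 at a = 5.25: Pab(L + a)/(6LEI) = 170.8/EI
  span YZ: triangular load, peak 11: 7w₀L³/(360EI) = 183.4/EI
  span YZ: point load 121 at a = 2.85: Pab(L + b)/(6LEI) = 649.8/EI
  relative rotation θ_0 = (170.8 + 833.1)/EI = 1004/EI
A unit hogging moment at Y produces rotation L₁/(3EI) + L₂/(3EI) = 5.5/EI.
Slope continuity at Y: θ_0 = M_Y·5.5/EI, so M_Y = 1004/5.5 = 182.5 kN·m (hogging).
Span XY, ΣM about X with M_Y applied at Y: R_Y^{XY}·7 = 334.7 + 182.5, so R_Y^{XY} = 73.89 kN and R_X = 63.75 − 73.89 = -10.14 kN.
Span YZ, ΣM about Z: R_Y^{YZ}·9.5 = 970.1 + 182.5, so R_Y^{YZ} = 121.3 kN and R_Z = 173.2 − 121.3 = 51.92 kN.
R_Y = 73.89 + 121.3 = 195.2 kN.

R_Y = 195.2 kN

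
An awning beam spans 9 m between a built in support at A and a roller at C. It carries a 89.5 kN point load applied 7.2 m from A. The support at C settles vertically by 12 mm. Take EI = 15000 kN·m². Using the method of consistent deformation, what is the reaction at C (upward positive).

R_C = 62.27 kN

Remove the prop at C; the released (primary) structure is a cantilever built in at A.
Primary-structure tip deflection at C by superposition:
  point load 89.5 at a = 7.2: Pa²(3L − a)/(6EI) = 15311/EI
Flexibility coefficient — unit upward force at C: δ_{CC} = L³/(3EI) = 243/EI.
With EI = 15000 kN·m²: δ_0 = 1.0207 m and δ_{CC} = 0.0162 m/kN.
Compatibility — the beam at C must follow the support down by 0.012 m: δ_0 − R_C·δ_{CC} = 0.012, so R_C = (1.0207 − 0.012)/0.0162 = 62.27 kN.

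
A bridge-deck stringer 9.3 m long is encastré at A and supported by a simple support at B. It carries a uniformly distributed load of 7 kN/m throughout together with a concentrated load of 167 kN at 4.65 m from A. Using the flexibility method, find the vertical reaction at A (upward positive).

R_A = 155.5 kN

Release the roller at B. Primary structure: cantilever fixed at A.
Free-end deflection of the primary structure under the applied loading (downward +):
  UDL 7: wL⁴/(8EI) = 6545/EI
  point load 167 at a = 4.65: Pa²(3L − a)/(6EI) = 13992/EI
  δ_0 = 20538/EI
Flexibility coefficient — unit upward force at B: δ_{BB} = L³/(3EI) = 268.1/EI.
Compatibility at B: δ_0 − R_B·δ_{BB} = 0, so R_B = 20538/268.1 = 76.6 kN.
Vertical equilibrium: R_A = ΣP − R_B = 232.1 − 76.6 = 155.5 kN.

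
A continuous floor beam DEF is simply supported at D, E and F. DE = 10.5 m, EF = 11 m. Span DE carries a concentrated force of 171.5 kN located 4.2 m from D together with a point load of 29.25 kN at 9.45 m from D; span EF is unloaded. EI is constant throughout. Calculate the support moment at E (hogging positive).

M_E = 160.6 kN·m

Insert a hinge at E; M_E is the redundant, and each span becomes simply supported.
End slopes at the hinge E, treating each span as simply supported:
  span DE: point load 171.5 at a = 4.2: Pab(L + a)/(6LEI) = 1059/EI
  span DE: point load 29.25 at a = 9.45: Pab(L + a)/(6LEI) = 91.91/EI
  relative rotation θ_0 = (1151 + 0)/EI = 1151/EI
A unit hogging moment at E produces rotation L₁/(3EI) + L₂/(3EI) = 7.167/EI.
Compatibility: M_E·(L₁+L₂)/(3EI) = θ_0, giving M_E = 160.6 kN·m (hogging).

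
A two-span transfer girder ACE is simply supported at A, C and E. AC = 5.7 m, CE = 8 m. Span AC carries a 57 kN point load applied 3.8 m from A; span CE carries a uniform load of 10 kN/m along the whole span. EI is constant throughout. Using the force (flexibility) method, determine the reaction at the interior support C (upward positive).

Take M_C as the redundant. Released structure: two simple spans AC and CE with a hinge at C.
Discontinuity in slope at C on the released structure — sum the simple-span end rotations:
  span AC: point load 57 at a = 3.8: Pab(L + a)/(6LEI) = 114.3/EI
  span CE: UDL 10: wL³/(24EI) = 213.3/EI
  relative rotation θ_0 = (114.3 + 213.3)/EI = 327.6/EI
A unit hogging moment at C produces rotation L₁/(3EI) + L₂/(3EI) = 4.567/EI.
Slope continuity at C: θ_0 = M_C·4.567/EI, so M_C = 327.6/4.567 = 71.75 kN·m (hogging).
Span AC, ΣM about A with M_C applied at C: R_C^{AC}·5.7 = 216.6 + 71.75, so R_C^{AC} = 50.59 kN and R_A = 57 − 50.59 = 6.413 kN.
Span CE, ΣM about E: R_C^{CE}·8 = 320 + 71.75, so R_C^{CE} = 48.97 kN and R_E = 80 − 48.97 = 31.03 kN.
R_C = 50.59 + 48.97 = 99.56 kN.

R_C = 99.56 kN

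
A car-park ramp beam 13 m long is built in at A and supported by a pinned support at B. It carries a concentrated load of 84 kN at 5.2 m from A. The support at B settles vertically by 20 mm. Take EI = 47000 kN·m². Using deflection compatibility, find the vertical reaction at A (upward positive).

Choose R_B as the redundant. The primary structure is the cantilever fixed at A.
Deflection at B on the released cantilever, summing each load's contribution:
  point load 84 at a = 5.2: Pa²(3L − a)/(6EI) = 12795/EI
Flexibility coefficient — unit upward force at B: δ_{BB} = L³/(3EI) = 732.3/EI.
With EI = 47000 kN·m²: δ_0 = 0.27224 m and δ_{BB} = 0.015582 m/kN.
Compatibility — the beam at B must follow the support down by 0.02 m: δ_0 − R_B·δ_{BB} = 0.02, so R_B = (0.27224 − 0.02)/0.015582 = 16.19 kN.
Vertical equilibrium: R_A = ΣP − R_B = 84 − 16.19 = 67.81 kN.

R_A = 67.81 kN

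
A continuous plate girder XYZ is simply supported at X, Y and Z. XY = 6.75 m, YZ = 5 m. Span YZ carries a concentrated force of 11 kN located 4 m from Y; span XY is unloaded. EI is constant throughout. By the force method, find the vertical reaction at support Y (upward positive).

Take M_Y as the redundant. Released structure: two simple spans XY and YZ with a hinge at Y.
Rotations at Y on the released spans (each span's end-slope, ×1/EI):
  span YZ: point load 11 at a = 4: Pab(L + b)/(6LEI) = 8.8/EI
  relative rotation θ_0 = (0 + 8.8)/EI = 8.8/EI
A unit hogging moment at Y produces rotation L₁/(3EI) + L₂/(3EI) = 3.917/EI.
Slope continuity at Y: θ_0 = M_Y·3.917/EI, so M_Y = 8.8/3.917 = 2.247 kN·m (hogging).
Span XY, ΣM about X with M_Y applied at Y: R_Y^{XY}·6.75 = 0 + 2.247, so R_Y^{XY} = 0.3329 kN and R_X = 0 − 0.3329 = -0.3329 kN.
Span YZ, ΣM about Z: R_Y^{YZ}·5 = 11 + 2.247, so R_Y^{YZ} = 2.649 kN and R_Z = 11 − 2.649 = 8.351 kN.
R_Y = 0.3329 + 2.649 = 2.982 kN.

R_Y = 2.982 kN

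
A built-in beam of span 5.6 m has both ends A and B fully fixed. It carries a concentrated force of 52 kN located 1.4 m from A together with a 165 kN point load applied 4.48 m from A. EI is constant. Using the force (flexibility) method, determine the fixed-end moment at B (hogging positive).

Release both end moments; the primary structure is a simply-supported span AB with redundants M_A and M_B.
End rotations of the released simple span under the applied load (×1/EI):
  at A: point load 52 at a = 1.4: Pab(L + b)/(6LEI) = 89.18/EI
  at B: point load 52 at a = 1.4: Pab(L + a)/(6LEI) = 63.7/EI
  at A: point load 165 at a = 4.48: Pab(L + b)/(6LEI) = 165.6/EI
  at B: point load 165 at a = 4.48: Pab(L + a)/(6LEI) = 248.4/EI
  θ_A0 = 254.8/EI,  θ_B0 = 312.1/EI
Flexibility coefficients: a unit moment at one end gives L/(3EI) there and L/(6EI) at the far end, so f₁₁ = f₂₂ = 1.867/EI and f₁₂ = f₂₁ = 0.9333/EI.
Compatibility — zero rotation at each built-in end:
  1.867 M_A + 0.9333 M_B = 254.8
  0.9333 M_A + 1.867 M_B = 312.1
Solving the pair gives M_A = 70.52 kN·m and M_B = 131.9 kN·m (hogging).

M_B = 131.9 kN·m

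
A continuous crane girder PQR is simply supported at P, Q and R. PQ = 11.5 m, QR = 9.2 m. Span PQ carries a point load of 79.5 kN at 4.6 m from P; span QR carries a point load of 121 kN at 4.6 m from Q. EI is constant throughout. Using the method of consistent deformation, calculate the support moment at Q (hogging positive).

M_Q = 178.1 kN·m

Release continuity at Q by inserting a hinge; the redundant is the internal moment M_Q. The primary structure is two simply-supported spans PQ and QR.
Rotations at Q on the released spans (each span's end-slope, ×1/EI):
  span PQ: point load 79.5 at a = 4.6: Pab(L + a)/(6LEI) = 588.8/EI
  span QR: point load 121 at a = 4.6: Pab(L + b)/(6LEI) = 640.1/EI
  relative rotation θ_0 = (588.8 + 640.1)/EI = 1229/EI
A unit hogging moment at Q produces rotation L₁/(3EI) + L₂/(3EI) = 6.9/EI.
Slope continuity at Q: θ_0 = M_Q·6.9/EI, so M_Q = 1229/6.9 = 178.1 kN·m (hogging).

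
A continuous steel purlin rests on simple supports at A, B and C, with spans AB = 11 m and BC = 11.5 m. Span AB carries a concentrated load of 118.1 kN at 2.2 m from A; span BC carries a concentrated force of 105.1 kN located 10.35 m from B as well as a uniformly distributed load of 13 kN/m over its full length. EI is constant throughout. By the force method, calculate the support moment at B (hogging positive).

M_B = 201.4 kN·m

Release continuity at B by inserting a hinge; the redundant is the internal moment M_B. The primary structure is two simply-supported spans AB and BC.
End slopes at the hinge B, treating each span as simply supported:
  span AB: point load 118.1 at a = 2.2: Pab(L + a)/(6LEI) = 457.3/EI
  span BC: point load 105.1 at a = 10.35: Pab(L + b)/(6LEI) = 229.3/EI
  span BC: UDL 13: wL³/(24EI) = 823.8/EI
  relative rotation θ_0 = (457.3 + 1053)/EI = 1510/EI
A unit hogging moment at B produces rotation L₁/(3EI) + L₂/(3EI) = 7.5/EI.
Slope continuity at B: θ_0 = M_B·7.5/EI, so M_B = 1510/7.5 = 201.4 kN·m (hogging).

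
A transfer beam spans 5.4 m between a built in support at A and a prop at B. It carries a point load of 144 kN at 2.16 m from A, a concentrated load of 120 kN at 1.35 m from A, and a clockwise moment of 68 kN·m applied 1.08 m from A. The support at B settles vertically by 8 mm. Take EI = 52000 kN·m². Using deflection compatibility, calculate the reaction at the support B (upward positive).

Choose R_B as the redundant. The primary structure is the cantilever fixed at A.
Downward deflection at the released point B due to the loads:
  point load 144 at a = 2.16: Pa²(3L − a)/(6EI) = 1572/EI
  point load 120 at a = 1.35: Pa²(3L − a)/(6EI) = 541.3/EI
  clockwise couple 68 at a = 1.08: M₀a(2L − a)/(2EI) = 356.9/EI
  δ_0 = 2470/EI
Tip deflection under a unit load at B: L³/(3EI) = 52.49/EI.
With EI = 52000 kN·m²: δ_0 = 0.047506 m and δ_{BB} = 0.001009 m/kN.
Compatibility — the beam at B must follow the support down by 0.008 m: δ_0 − R_B·δ_{BB} = 0.008, so R_B = (0.047506 − 0.008)/0.001009 = 39.14 kN.

R_B = 39.14 kN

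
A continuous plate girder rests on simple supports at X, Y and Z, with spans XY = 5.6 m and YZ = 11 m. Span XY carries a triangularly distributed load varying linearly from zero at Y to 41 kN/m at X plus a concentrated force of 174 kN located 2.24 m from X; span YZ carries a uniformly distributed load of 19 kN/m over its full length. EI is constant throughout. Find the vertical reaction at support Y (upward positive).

Take M_Y as the redundant. Released structure: two simple spans XY and YZ with a hinge at Y.
Rotations at Y on the released spans (each span's end-slope, ×1/EI):
  span XY: triangular load, peak 41: 7w₀L³/(360EI) = 140/EI
  span XY: point load 174 at a = 2.24: Pab(L + a)/(6LEI) = 305.6/EI
  span YZ: UDL 19: wL³/(24EI) = 1054/EI
  relative rotation θ_0 = (445.6 + 1054)/EI = 1499/EI
A unit hogging moment at Y produces rotation L₁/(3EI) + L₂/(3EI) = 5.533/EI.
Compatibility: M_Y·(L₁+L₂)/(3EI) = θ_0, giving M_Y = 271 kN·m (hogging).
Span XY, ΣM about X with M_Y applied at Y: R_Y^{XY}·5.6 = 604.1 + 271, so R_Y^{XY} = 156.3 kN and R_X = 288.8 − 156.3 = 132.5 kN.
Span YZ, ΣM about Z: R_Y^{YZ}·11 = 1150 + 271, so R_Y^{YZ} = 129.1 kN and R_Z = 209 − 129.1 = 79.87 kN.
R_Y = 156.3 + 129.1 = 285.4 kN.

R_Y = 285.4 kN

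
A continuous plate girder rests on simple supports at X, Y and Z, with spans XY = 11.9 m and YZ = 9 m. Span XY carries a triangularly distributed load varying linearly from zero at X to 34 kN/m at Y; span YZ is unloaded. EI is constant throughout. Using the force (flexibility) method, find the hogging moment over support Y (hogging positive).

M_Y = 182.8 kN·m

Insert a hinge at Y; M_Y is the redundant, and each span becomes simply supported.
End slopes at the hinge Y, treating each span as simply supported:
  span XY: triangular load, peak 34: w₀L³/(45EI) = 1273/EI
  relative rotation θ_0 = (1273 + 0)/EI = 1273/EI
A unit hogging moment at Y produces rotation L₁/(3EI) + L₂/(3EI) = 6.967/EI.
Compatibility: M_Y·(L₁+L₂)/(3EI) = θ_0, giving M_Y = 182.8 kN·m (hogging).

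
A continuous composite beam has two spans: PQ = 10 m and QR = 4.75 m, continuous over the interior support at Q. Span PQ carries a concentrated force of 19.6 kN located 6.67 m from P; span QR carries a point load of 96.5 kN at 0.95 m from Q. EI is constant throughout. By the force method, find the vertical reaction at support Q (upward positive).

Release continuity at Q by inserting a hinge; the redundant is the internal moment M_Q. The primary structure is two simply-supported spans PQ and QR.
Rotations at Q on the released spans (each span's end-slope, ×1/EI):
  span PQ: point load 19.6 at a = 6.67: Pab(L + a)/(6LEI) = 121/EI
  span QR: point load 96.5 at a = 0.95: Pab(L + b)/(6LEI) = 104.5/EI
  relative rotation θ_0 = (121 + 104.5)/EI = 225.5/EI
A unit hogging moment at Q produces rotation L₁/(3EI) + L₂/(3EI) = 4.917/EI.
Compatibility: M_Q·(L₁+L₂)/(3EI) = θ_0, giving M_Q = 45.86 kN·m (hogging).
Span PQ, ΣM about P with M_Q applied at Q: R_Q^{PQ}·10 = 130.7 + 45.86, so R_Q^{PQ} = 17.66 kN and R_P = 19.6 − 17.66 = 1.941 kN.
Span QR, ΣM about R: R_Q^{QR}·4.75 = 366.7 + 45.86, so R_Q^{QR} = 86.85 kN and R_R = 96.5 − 86.85 = 9.646 kN.
R_Q = 17.66 + 86.85 = 104.5 kN.

R_Q = 104.5 kN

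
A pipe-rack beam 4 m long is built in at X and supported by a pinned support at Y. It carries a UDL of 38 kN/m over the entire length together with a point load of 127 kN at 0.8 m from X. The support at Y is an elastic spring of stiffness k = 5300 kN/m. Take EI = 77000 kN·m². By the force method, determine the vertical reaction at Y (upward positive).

Choose R_Y as the redundant. The primary structure is the cantilever fixed at X.
Downward deflection at the released point Y due to the loads:
  UDL 38: wL⁴/(8EI) = 1216/EI
  point load 127 at a = 0.8: Pa²(3L − a)/(6EI) = 151.7/EI
  δ_0 = 1368/EI
Flexibility coefficient — unit upward force at Y: δ_{YY} = L³/(3EI) = 21.33/EI.
With EI = 77000 kN·m²: δ_0 = 0.017763 m and δ_{YY} = 0.000277 m/kN.
Compatibility — the spring shortens by R_Y/k under the reaction it provides: δ_0 − R_Y·δ_{YY} = R_Y/k. With 1/k = 0.000189 m/kN, R_Y = δ_0 / (δ_{YY} + 1/k) = 0.017763 / (0.000277 + 0.000189) = 38.14 kN.

R_Y = 38.14 kN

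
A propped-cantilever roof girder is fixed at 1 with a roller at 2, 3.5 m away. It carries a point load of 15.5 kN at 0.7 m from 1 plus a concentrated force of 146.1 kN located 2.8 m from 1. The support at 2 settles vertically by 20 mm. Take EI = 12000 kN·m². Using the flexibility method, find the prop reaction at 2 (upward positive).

R_2 = 86.93 kN

Release the roller at 2. Primary structure: cantilever fixed at 1.
Deflection at 2 on the released cantilever, summing each load's contribution:
  point load 15.5 at a = 0.7: Pa²(3L − a)/(6EI) = 12.41/EI
  point load 146.1 at a = 2.8: Pa²(3L − a)/(6EI) = 1470/EI
  δ_0 = 1482/EI
Flexibility coefficient — unit upward force at 2: δ_{22} = L³/(3EI) = 14.29/EI.
With EI = 12000 kN·m²: δ_0 = 0.12353 m and δ_{22} = 0.001191 m/kN.
Compatibility — the beam at 2 must follow the support down by 0.02 m: δ_0 − R_2·δ_{22} = 0.02, so R_2 = (0.12353 − 0.02)/0.001191 = 86.93 kN.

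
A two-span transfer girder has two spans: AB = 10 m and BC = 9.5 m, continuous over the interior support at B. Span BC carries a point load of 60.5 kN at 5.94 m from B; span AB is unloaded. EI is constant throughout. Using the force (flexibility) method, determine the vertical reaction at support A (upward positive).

Take M_B as the redundant. Released structure: two simple spans AB and BC with a hinge at B.
End slopes at the hinge B, treating each span as simply supported:
  span BC: point load 60.5 at a = 5.94: Pab(L + b)/(6LEI) = 293.1/EI
  relative rotation θ_0 = (0 + 293.1)/EI = 293.1/EI
A unit hogging moment at B produces rotation L₁/(3EI) + L₂/(3EI) = 6.5/EI.
Compatibility: M_B·(L₁+L₂)/(3EI) = θ_0, giving M_B = 45.1 kN·m (hogging).
Span AB, ΣM about A with M_B applied at B: R_B^{AB}·10 = 0 + 45.1, so R_B^{AB} = 4.51 kN and R_A = 0 − 4.51 = -4.51 kN.

R_A = -4.51 kN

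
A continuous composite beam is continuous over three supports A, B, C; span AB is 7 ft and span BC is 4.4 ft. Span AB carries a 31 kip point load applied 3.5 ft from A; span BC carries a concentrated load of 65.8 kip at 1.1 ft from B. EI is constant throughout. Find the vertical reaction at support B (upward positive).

R_B = 80.88 kip

Take M_B as the redundant. Released structure: two simple spans AB and BC with a hinge at B.
End slopes at the hinge B, treating each span as simply supported:
  span AB: point load 31 at a = 3.5: Pab(L + a)/(6LEI) = 94.94/EI
  span BC: point load 65.8 at a = 1.1: Pab(L + b)/(6LEI) = 69.67/EI
  relative rotation θ_0 = (94.94 + 69.67)/EI = 164.6/EI
A unit hogging moment at B produces rotation L₁/(3EI) + L₂/(3EI) = 3.8/EI.
Compatibility: M_B·(L₁+L₂)/(3EI) = θ_0, giving M_B = 43.32 kip·ft (hogging).
Span AB, ΣM about A with M_B applied at B: R_B^{AB}·7 = 108.5 + 43.32, so R_B^{AB} = 21.69 kip and R_A = 31 − 21.69 = 9.312 kip.
Span BC, ΣM about C: R_B^{BC}·4.4 = 217.1 + 43.32, so R_B^{BC} = 59.19 kip and R_C = 65.8 − 59.19 = 6.605 kip.
R_B = 21.69 + 59.19 = 80.88 kip.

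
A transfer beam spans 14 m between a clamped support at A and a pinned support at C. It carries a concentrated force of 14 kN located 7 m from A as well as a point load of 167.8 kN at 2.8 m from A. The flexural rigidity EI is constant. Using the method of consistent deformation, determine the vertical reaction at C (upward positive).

R_C = 13.77 kN

Remove the prop at C; the released (primary) structure is a cantilever built in at A.
Deflection at C on the released cantilever, summing each load's contribution:
  point load 14 at a = 7: Pa²(3L − a)/(6EI) = 4002/EI
  point load 167.8 at a = 2.8: Pa²(3L − a)/(6EI) = 8595/EI
  δ_0 = 12597/EI
Flexibility coefficient — unit upward force at C: δ_{CC} = L³/(3EI) = 914.7/EI.
The prop prevents deflection at C: R_C = δ_0/δ_{CC} = 12597/914.7 = 13.77 kN.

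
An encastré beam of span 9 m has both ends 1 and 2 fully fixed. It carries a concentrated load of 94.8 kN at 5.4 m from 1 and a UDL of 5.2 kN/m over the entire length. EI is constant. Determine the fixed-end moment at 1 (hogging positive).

Release both end moments; the primary structure is a simply-supported span 12 with redundants M_1 and M_2.
Simple-span end rotations at 1 and 2 under the given loads:
  at 1: point load 94.8 at a = 5.4: Pab(L + b)/(6LEI) = 430/EI
  at 2: point load 94.8 at a = 5.4: Pab(L + a)/(6LEI) = 491.4/EI
  at 1: UDL 5.2: wL³/(24EI) = 157.9/EI
  at 2: UDL 5.2: wL³/(24EI) = 157.9/EI
  θ_10 = 588/EI,  θ_20 = 649.4/EI
Flexibility coefficients: a unit moment at one end gives L/(3EI) there and L/(6EI) at the far end, so f₁₁ = f₂₂ = 3/EI and f₁₂ = f₂₁ = 1.5/EI.
Compatibility — zero rotation at each built-in end:
  3 M_1 + 1.5 M_2 = 588
  1.5 M_1 + 3 M_2 = 649.4
Solving the pair gives M_1 = 117 kN·m and M_2 = 158 kN·m (hogging).

M_1 = 117 kN·m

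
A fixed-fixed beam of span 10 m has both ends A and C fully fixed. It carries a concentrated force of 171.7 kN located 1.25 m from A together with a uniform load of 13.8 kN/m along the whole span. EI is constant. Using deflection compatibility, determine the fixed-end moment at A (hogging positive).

Take the two fixed-end moments M_A, M_C as redundants; the released structure is the simple span AC.
On the primary (simply-supported) span, the end slopes from the loading are:
  at A: point load 171.7 at a = 1.25: Pab(L + b)/(6LEI) = 586.9/EI
  at C: point load 171.7 at a = 1.25: Pab(L + a)/(6LEI) = 352.1/EI
  at A: UDL 13.8: wL³/(24EI) = 575/EI
  at C: UDL 13.8: wL³/(24EI) = 575/EI
  θ_A0 = 1162/EI,  θ_C0 = 927.1/EI
Flexibility coefficients: a unit moment at one end gives L/(3EI) there and L/(6EI) at the far end, so f₁₁ = f₂₂ = 3.333/EI and f₁₂ = f₂₁ = 1.667/EI.
Compatibility — zero rotation at each built-in end:
  3.333 M_A + 1.667 M_C = 1162
  1.667 M_A + 3.333 M_C = 927.1
Solving the pair gives M_A = 279.3 kN·m and M_C = 138.5 kN·m (hogging).

M_A = 279.3 kN·m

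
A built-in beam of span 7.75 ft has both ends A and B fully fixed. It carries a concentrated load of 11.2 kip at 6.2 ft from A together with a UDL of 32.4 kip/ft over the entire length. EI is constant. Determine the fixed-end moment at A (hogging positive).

M_A = 164.9 kip·ft

Take the two fixed-end moments M_A, M_B as redundants; the released structure is the simple span AB.
End rotations of the released simple span under the applied load (×1/EI):
  at A: point load 11.2 at a = 6.2: Pab(L + b)/(6LEI) = 21.53/EI
  at B: point load 11.2 at a = 6.2: Pab(L + a)/(6LEI) = 32.29/EI
  at A: UDL 32.4: wL³/(24EI) = 628.4/EI
  at B: UDL 32.4: wL³/(24EI) = 628.4/EI
  θ_A0 = 649.9/EI,  θ_B0 = 660.7/EI
Flexibility coefficients: a unit moment at one end gives L/(3EI) there and L/(6EI) at the far end, so f₁₁ = f₂₂ = 2.583/EI and f₁₂ = f₂₁ = 1.292/EI.
Compatibility — zero rotation at each built-in end:
  2.583 M_A + 1.292 M_B = 649.9
  1.292 M_A + 2.583 M_B = 660.7
Solving the pair gives M_A = 164.9 kip·ft and M_B = 173.3 kip·ft (hogging).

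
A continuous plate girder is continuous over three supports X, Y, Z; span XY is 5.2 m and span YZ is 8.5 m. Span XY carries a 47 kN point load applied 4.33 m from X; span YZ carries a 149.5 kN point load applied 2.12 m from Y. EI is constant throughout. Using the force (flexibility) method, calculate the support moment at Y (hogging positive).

Insert a hinge at Y; M_Y is the redundant, and each span becomes simply supported.
Discontinuity in slope at Y on the released structure — sum the simple-span end rotations:
  span XY: point load 47 at a = 4.33: Pab(L + a)/(6LEI) = 54.08/EI
  span YZ: point load 149.5 at a = 2.12: Pab(L + b)/(6LEI) = 590/EI
  relative rotation θ_0 = (54.08 + 590)/EI = 644.1/EI
A unit hogging moment at Y produces rotation L₁/(3EI) + L₂/(3EI) = 4.567/EI.
Compatibility: M_Y·(L₁+L₂)/(3EI) = θ_0, giving M_Y = 141 kN·m (hogging).

M_Y = 141 kN·m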